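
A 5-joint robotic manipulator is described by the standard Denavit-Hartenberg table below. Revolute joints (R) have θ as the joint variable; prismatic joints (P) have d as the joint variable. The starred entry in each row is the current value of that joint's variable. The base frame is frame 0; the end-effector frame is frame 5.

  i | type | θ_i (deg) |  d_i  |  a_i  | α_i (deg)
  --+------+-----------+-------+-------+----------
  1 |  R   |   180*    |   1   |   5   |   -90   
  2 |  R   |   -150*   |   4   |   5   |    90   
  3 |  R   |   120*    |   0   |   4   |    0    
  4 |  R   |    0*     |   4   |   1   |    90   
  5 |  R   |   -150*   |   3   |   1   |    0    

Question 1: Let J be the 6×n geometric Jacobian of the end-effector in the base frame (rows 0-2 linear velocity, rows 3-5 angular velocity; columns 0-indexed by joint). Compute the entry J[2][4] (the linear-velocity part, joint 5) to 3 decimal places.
axis z_4 = (0.7500,-0.5000,0.4330); lever o_n−o_4 = (2.3750,-0.7500,1.9486)
cross product → J_v[:, 4] = (-0.6495,-0.4330,0.6250)
J_ω[:, 4] = z_4
entry J[2][4] = 0.6250

0.625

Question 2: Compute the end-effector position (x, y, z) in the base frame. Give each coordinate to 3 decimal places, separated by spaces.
1.540 -9.080 0.734

after link 1: o_1 = (-5.0000, 0.0000, 1.0000)
after link 2: o_2 = (-0.6699, -4.0000, 3.5000)
after link 3: o_3 = (-2.4019, -7.4641, 2.5000)
after link 4: o_4 = (-0.8349, -8.3301, -1.2141)
after link 5: o_5 = (1.5401, -9.0801, 0.7345)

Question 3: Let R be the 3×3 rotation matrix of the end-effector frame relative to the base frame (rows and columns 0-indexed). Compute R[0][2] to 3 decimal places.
0.750

End-effector z-axis (col 2 of R) = (0.7500,-0.5000,0.4330)
R[0][2] = 0.7500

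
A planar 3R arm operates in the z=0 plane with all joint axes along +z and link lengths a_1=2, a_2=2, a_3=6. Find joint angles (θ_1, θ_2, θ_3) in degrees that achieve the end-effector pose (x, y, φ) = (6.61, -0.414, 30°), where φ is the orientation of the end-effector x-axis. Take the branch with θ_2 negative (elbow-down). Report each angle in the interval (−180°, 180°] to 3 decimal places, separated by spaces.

-44.991 -45.025 120.017

wrist centre = target − a_3·(cos φ, sin φ) = (1.4138, -3.4140)
cos θ_2 = (13.6544−2²−2²)/(2·2·2) = 0.7068; θ_2 = -45.0252° (elbow-down)
β = atan2(-3.4140,1.4138) = -67.5040°; ψ = atan2(-1.4148,3.4136) = -22.5126°
θ_1 = β − ψ = -44.9914°
θ_3 = φ − θ_1 − θ_2 = 120.0166° (wrapped to (-180°,180°])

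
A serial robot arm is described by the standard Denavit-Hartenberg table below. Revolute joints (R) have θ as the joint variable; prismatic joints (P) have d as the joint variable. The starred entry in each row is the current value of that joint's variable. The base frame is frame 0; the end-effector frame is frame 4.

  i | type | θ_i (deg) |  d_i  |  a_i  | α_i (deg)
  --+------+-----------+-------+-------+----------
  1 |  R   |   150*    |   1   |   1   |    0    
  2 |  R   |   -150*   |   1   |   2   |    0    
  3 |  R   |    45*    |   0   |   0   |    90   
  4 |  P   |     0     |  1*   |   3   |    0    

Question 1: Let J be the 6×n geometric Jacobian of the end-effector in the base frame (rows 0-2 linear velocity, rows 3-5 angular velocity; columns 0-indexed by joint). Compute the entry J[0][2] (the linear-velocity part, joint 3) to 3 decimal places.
axis z_2 = (0.0000,0.0000,1.0000); lever o_n−o_2 = (2.8284,1.4142,0.0000)
cross product → J_v[:, 2] = (-1.4142,2.8284,0.0000)
J_ω[:, 2] = z_2
entry J[0][2] = -1.4142

-1.414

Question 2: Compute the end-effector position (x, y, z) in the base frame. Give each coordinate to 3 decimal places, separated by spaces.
after link 1: o_1 = (-0.8660, 0.5000, 1.0000)
after link 2: o_2 = (1.1340, 0.5000, 2.0000)
after link 3: o_3 = (1.1340, 0.5000, 2.0000)
after link 4: o_4 = (3.9624, 1.9142, 2.0000)

3.962 1.914 2.000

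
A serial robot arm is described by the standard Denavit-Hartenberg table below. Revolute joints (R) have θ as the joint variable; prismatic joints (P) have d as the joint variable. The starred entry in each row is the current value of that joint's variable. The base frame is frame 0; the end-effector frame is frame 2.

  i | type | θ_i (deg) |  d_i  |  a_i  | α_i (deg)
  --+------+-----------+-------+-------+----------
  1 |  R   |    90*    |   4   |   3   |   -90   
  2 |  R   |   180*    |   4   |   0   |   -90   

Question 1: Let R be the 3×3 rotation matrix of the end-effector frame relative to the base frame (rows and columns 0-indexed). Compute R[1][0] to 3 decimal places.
End-effector x-axis (col 0 of R) = (-0.0000,-1.0000,-0.0000)
R[1][0] = -1.0000

-1.000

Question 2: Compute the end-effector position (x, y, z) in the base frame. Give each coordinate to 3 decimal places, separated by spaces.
after link 1: o_1 = (0.0000, 3.0000, 4.0000)
after link 2: o_2 = (-4.0000, 3.0000, 4.0000)

-4.000 3.000 4.000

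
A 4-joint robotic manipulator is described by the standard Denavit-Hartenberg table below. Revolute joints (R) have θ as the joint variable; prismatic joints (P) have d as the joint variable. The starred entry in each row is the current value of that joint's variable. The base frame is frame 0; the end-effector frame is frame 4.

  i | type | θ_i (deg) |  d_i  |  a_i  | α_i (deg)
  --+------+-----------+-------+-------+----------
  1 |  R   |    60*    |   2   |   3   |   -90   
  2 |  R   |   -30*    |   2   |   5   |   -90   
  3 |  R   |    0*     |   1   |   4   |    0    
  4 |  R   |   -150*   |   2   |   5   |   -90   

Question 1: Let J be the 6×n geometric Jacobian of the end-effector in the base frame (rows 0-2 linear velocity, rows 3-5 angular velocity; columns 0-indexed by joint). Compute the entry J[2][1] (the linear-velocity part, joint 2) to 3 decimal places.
-5.544

axis z_1 = (-0.8660,0.5000,0.0000); lever o_n−o_1 = (-1.1250,7.0514,-0.2631)
cross product → J_v[:, 1] = (-0.1316,-0.2279,-5.5442)
J_ω[:, 1] = z_1
entry J[2][1] = -5.5442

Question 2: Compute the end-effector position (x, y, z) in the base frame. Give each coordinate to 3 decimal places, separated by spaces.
after link 1: o_1 = (1.5000, 2.5981, 2.0000)
after link 2: o_2 = (1.9330, 7.3481, 4.5000)
after link 3: o_3 = (3.9151, 10.7811, 5.6340)
after link 4: o_4 = (0.3750, 9.6495, 1.7369)

0.375 9.650 1.737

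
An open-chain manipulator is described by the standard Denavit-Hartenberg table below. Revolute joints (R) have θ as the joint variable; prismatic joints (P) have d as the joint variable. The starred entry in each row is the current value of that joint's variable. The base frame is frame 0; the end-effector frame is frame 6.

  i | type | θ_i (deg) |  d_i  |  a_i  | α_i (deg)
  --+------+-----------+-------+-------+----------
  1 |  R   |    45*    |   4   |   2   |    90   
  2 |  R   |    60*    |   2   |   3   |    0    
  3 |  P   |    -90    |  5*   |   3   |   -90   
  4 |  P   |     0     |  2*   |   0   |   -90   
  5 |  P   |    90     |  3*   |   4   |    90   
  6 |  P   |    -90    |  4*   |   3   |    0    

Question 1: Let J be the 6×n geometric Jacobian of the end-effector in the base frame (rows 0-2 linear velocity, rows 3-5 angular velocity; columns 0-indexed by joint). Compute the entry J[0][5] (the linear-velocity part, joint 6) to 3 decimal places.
prismatic axis z_5 = (0.6124,0.6124,-0.5000)
J_v[:, 5] = z_5; J_ω[:, 5] = (0,0,0)
entry J[0][5] = 0.6124

0.612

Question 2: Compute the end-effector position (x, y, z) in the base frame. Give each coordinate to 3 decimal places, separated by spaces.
after link 1: o_1 = (1.4142, 1.4142, 4.0000)
after link 2: o_2 = (3.8891, 1.0607, 6.5981)
after link 3: o_3 = (9.2617, -0.6378, 5.0981)
after link 4: o_4 = (9.9688, 0.0694, 6.8301)
after link 5: o_5 = (6.4333, 0.7765, 3.3660)
after link 6: o_6 = (11.0041, 1.1046, 1.3660)

11.004 1.105 1.366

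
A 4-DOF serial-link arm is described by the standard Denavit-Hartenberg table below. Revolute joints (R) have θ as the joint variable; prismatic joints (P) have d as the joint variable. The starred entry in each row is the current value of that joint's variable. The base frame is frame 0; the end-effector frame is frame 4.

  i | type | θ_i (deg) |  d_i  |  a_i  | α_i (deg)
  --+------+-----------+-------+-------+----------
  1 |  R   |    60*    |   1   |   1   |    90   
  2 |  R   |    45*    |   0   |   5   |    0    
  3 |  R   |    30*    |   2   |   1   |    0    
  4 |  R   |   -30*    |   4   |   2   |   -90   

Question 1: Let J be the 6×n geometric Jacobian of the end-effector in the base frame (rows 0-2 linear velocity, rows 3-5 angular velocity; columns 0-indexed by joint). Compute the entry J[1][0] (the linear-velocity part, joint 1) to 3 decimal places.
8.300

axis z_0 = ẑ; lever o_n−o_0 = (8.3004,2.3768,6.9157)
cross product → J_v[:, 0] = (-2.3768,8.3004,0.0000)
J_ω[:, 0] = z_0
entry J[1][0] = 8.3004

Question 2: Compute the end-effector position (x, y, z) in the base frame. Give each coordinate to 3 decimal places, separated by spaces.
after link 1: o_1 = (0.5000, 0.8660, 1.0000)
after link 2: o_2 = (2.2678, 3.9279, 4.5355)
after link 3: o_3 = (4.1292, 3.1520, 5.5015)
after link 4: o_4 = (8.3004, 2.3768, 6.9157)

8.300 2.377 6.916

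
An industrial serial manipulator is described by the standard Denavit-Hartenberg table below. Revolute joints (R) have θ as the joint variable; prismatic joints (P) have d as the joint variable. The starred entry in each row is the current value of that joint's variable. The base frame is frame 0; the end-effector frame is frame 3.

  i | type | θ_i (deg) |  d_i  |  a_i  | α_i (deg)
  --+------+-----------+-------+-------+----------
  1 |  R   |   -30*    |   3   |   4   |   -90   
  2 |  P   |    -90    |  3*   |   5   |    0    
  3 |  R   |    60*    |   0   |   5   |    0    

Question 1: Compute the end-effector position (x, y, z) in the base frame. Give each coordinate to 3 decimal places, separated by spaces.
after link 1: o_1 = (3.4641, -2.0000, 3.0000)
after link 2: o_2 = (4.9641, 0.5981, 8.0000)
after link 3: o_3 = (8.7141, -1.5670, 10.5000)

8.714 -1.567 10.500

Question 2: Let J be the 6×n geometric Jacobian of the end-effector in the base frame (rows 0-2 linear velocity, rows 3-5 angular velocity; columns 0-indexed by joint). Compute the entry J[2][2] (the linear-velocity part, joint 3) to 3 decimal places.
axis z_2 = (0.5000,0.8660,0.0000); lever o_n−o_2 = (3.7500,-2.1651,2.5000)
cross product → J_v[:, 2] = (2.1651,-1.2500,-4.3301)
J_ω[:, 2] = z_2
entry J[2][2] = -4.3301

-4.330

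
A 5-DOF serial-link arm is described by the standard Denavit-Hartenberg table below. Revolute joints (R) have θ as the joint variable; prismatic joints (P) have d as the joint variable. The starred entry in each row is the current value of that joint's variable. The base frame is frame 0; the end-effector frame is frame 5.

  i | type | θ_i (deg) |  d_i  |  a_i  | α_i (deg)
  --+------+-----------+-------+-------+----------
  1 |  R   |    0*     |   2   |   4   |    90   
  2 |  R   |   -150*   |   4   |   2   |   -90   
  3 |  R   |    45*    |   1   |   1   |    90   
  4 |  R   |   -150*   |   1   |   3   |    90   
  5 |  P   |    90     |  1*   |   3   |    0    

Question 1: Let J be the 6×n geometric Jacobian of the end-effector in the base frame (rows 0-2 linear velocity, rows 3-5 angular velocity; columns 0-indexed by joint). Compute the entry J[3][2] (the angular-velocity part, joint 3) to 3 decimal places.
axis z_2 = (0.5000,-0.0000,-0.8660); lever o_n−o_2 = (-0.9817,-4.3120,-0.9894)
cross product → J_v[:, 2] = (-3.7343,1.3449,-2.1560)
J_ω[:, 2] = z_2
entry J[3][2] = 0.5000

0.500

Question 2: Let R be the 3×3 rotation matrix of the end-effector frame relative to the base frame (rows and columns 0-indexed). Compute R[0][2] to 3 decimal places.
0.739

End-effector z-axis (col 2 of R) = (0.7392,-0.3536,-0.5732)
R[0][2] = 0.7392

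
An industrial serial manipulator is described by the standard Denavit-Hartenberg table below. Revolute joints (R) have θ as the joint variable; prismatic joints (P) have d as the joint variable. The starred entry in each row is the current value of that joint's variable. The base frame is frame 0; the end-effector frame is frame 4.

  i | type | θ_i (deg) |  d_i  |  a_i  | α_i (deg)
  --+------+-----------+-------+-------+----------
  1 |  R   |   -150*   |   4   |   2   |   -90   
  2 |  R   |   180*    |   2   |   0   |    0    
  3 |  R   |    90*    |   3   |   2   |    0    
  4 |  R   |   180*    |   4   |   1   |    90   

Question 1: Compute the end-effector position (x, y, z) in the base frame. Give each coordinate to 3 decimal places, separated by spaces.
after link 1: o_1 = (-1.7321, -1.0000, 4.0000)
after link 2: o_2 = (-0.7321, -2.7321, 4.0000)
after link 3: o_3 = (0.7679, -5.3301, 6.0000)
after link 4: o_4 = (2.7679, -8.7942, 5.0000)

2.768 -8.794 5.000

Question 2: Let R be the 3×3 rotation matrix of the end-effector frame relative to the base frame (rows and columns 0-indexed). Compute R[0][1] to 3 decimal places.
0.500

End-effector y-axis (col 1 of R) = (0.5000,-0.8660,0.0000)
R[0][1] = 0.5000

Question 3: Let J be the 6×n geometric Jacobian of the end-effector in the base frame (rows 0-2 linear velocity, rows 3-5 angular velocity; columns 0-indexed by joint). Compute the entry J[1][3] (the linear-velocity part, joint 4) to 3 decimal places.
0.500

axis z_3 = (0.5000,-0.8660,0.0000); lever o_n−o_3 = (2.0000,-3.4641,-1.0000)
cross product → J_v[:, 3] = (0.8660,0.5000,-0.0000)
J_ω[:, 3] = z_3
entry J[1][3] = 0.5000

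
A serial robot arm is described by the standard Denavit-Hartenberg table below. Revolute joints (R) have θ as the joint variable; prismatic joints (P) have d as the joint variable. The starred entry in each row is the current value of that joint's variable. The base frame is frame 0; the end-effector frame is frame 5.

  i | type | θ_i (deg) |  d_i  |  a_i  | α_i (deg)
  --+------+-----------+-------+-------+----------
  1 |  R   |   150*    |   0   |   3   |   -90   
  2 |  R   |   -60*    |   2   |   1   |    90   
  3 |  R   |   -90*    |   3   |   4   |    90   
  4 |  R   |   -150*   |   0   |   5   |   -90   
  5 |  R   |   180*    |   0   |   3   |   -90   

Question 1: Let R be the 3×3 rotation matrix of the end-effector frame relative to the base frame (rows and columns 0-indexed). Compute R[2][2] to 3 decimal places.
-0.866

End-effector z-axis (col 2 of R) = (0.4330,-0.2500,-0.8660)
R[2][2] = -0.8660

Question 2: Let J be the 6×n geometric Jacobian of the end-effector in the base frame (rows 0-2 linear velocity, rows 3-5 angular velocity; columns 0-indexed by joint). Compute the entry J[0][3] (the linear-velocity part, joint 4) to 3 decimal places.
axis z_3 = (0.4330,-0.2500,-0.8660); lever o_n−o_3 = (-1.6160,-1.0670,-0.5000)
cross product → J_v[:, 3] = (-0.7990,1.6160,-0.8660)
J_ω[:, 3] = z_3
entry J[0][3] = -0.7990

-0.799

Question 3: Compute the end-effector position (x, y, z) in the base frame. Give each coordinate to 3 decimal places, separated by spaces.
after link 1: o_1 = (-2.5981, 1.5000, 0.0000)
after link 2: o_2 = (-4.0311, 0.0179, 0.8660)
after link 3: o_3 = (0.2189, 2.1830, 2.3660)
after link 4: o_4 = (-3.8212, -0.4845, 1.1160)
after link 5: o_5 = (-1.3971, 1.1160, 1.8660)

-1.397 1.116 1.866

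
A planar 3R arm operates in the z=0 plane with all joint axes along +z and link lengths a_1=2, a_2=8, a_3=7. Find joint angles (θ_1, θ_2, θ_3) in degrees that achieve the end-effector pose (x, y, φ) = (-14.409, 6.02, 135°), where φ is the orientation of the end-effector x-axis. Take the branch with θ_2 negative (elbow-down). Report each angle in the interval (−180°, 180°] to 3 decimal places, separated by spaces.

-149.989 -45.011 -30.000

wrist centre = target − a_3·(cos φ, sin φ) = (-9.4593, 1.0703)
cos θ_2 = (90.6229−2²−8²)/(2·2·8) = 0.7070; θ_2 = -45.0114° (elbow-down)
β = atan2(1.0703,-9.4593) = 173.5448°; ψ = atan2(-5.6580,7.6557) = -36.4664°
θ_1 = β − ψ = 210.0112°
θ_3 = φ − θ_1 − θ_2 = -29.9997° (wrapped to (-180°,180°])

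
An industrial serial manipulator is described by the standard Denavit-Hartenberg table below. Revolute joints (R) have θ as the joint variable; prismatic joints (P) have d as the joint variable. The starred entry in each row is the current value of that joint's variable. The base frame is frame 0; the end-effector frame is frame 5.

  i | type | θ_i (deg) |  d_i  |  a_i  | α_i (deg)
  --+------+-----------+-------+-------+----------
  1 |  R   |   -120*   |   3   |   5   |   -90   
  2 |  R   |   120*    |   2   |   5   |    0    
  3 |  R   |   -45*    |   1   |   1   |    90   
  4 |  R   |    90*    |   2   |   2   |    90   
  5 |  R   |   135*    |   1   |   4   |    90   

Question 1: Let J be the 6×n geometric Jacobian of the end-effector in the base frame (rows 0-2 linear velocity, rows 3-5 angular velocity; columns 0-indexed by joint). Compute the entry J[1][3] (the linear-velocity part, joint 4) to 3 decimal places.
-0.686

axis z_3 = (-0.4830,-0.8365,0.2588); lever o_n−o_3 = (-3.1788,-3.8490,0.2838)
cross product → J_v[:, 3] = (0.7588,-0.6857,-0.8002)
J_ω[:, 3] = z_3
entry J[1][3] = -0.6857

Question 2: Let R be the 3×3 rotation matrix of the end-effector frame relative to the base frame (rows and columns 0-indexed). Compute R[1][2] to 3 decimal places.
End-effector z-axis (col 2 of R) = (0.2709,-0.9451,0.1830)
R[1][2] = -0.9451

-0.945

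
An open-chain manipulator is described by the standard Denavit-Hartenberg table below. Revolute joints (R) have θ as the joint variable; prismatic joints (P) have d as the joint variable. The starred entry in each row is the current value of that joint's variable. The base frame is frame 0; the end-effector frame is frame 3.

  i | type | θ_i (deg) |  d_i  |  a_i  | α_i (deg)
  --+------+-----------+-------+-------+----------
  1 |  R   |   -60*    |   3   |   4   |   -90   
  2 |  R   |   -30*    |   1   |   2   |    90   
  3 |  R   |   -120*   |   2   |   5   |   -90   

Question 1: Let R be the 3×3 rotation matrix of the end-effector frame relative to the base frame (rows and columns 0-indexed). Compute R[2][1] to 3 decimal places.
-0.866

End-effector y-axis (col 1 of R) = (0.2500,-0.4330,-0.8660)
R[2][1] = -0.8660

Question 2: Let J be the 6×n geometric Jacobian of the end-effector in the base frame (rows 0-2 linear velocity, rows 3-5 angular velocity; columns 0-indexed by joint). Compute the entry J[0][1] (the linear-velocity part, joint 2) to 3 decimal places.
axis z_1 = (0.8660,0.5000,0.0000); lever o_n−o_1 = (-3.6005,-0.4240,1.4821)
cross product → J_v[:, 1] = (0.7410,-1.2835,1.4330)
J_ω[:, 1] = z_1
entry J[0][1] = 0.7410

0.741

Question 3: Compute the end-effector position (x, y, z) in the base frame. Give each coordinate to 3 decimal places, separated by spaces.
-1.600 -3.888 4.482

after link 1: o_1 = (2.0000, -3.4641, 3.0000)
after link 2: o_2 = (3.7321, -4.4641, 4.0000)
after link 3: o_3 = (-1.6005, -3.8881, 4.4821)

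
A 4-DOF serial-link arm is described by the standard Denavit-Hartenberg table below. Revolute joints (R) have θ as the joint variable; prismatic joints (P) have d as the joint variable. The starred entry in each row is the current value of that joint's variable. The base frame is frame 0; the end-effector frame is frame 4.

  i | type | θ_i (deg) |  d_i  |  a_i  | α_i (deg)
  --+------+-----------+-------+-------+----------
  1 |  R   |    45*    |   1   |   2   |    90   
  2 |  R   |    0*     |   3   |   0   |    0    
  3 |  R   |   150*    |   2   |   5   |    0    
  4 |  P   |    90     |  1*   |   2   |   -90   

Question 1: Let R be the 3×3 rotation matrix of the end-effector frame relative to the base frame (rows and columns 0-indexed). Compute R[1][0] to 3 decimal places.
-0.354

End-effector x-axis (col 0 of R) = (-0.3536,-0.3536,-0.8660)
R[1][0] = -0.3536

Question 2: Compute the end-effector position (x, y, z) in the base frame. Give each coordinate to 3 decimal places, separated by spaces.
1.888 -6.597 1.768

after link 1: o_1 = (1.4142, 1.4142, 1.0000)
after link 2: o_2 = (3.5355, -0.7071, 1.0000)
after link 3: o_3 = (1.8879, -5.1832, 3.5000)
after link 4: o_4 = (1.8879, -6.5974, 1.7679)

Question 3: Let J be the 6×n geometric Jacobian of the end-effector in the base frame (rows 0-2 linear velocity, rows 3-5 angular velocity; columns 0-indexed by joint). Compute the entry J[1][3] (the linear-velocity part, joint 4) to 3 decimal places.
prismatic axis z_3 = (0.7071,-0.7071,0.0000)
J_v[:, 3] = z_3; J_ω[:, 3] = (0,0,0)
entry J[1][3] = -0.7071

-0.707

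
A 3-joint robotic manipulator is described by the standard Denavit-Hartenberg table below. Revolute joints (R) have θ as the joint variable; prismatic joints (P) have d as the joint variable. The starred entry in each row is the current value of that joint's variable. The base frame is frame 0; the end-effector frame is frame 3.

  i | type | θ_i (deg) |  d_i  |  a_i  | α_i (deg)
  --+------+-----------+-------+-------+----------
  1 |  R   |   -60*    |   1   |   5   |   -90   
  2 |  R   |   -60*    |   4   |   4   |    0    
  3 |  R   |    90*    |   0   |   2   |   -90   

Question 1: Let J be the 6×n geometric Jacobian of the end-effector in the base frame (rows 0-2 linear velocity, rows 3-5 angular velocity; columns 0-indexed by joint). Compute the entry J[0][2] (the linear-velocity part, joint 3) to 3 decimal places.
-0.500

axis z_2 = (0.8660,0.5000,0.0000); lever o_n−o_2 = (0.8660,-1.5000,-1.0000)
cross product → J_v[:, 2] = (-0.5000,0.8660,-1.7321)
J_ω[:, 2] = z_2
entry J[0][2] = -0.5000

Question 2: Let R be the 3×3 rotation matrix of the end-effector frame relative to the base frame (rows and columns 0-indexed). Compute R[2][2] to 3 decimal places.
End-effector z-axis (col 2 of R) = (-0.2500,0.4330,-0.8660)
R[2][2] = -0.8660

-0.866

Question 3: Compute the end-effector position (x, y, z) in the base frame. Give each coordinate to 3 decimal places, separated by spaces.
7.830 -5.562 3.464

after link 1: o_1 = (2.5000, -4.3301, 1.0000)
after link 2: o_2 = (6.9641, -4.0622, 4.4641)
after link 3: o_3 = (7.8301, -5.5622, 3.4641)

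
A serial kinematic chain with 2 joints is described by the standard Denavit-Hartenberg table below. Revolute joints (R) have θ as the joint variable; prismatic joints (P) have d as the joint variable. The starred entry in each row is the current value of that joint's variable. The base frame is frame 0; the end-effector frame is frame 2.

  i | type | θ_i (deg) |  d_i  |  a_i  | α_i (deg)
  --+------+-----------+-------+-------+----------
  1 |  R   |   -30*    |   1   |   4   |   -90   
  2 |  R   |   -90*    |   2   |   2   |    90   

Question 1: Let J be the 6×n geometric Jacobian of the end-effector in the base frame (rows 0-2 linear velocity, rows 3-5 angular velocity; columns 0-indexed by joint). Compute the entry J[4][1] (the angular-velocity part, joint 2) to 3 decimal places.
axis z_1 = (0.5000,0.8660,0.0000); lever o_n−o_1 = (1.0000,1.7321,2.0000)
cross product → J_v[:, 1] = (1.7321,-1.0000,0.0000)
J_ω[:, 1] = z_1
entry J[4][1] = 0.8660

0.866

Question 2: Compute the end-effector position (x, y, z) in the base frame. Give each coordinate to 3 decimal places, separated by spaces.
after link 1: o_1 = (3.4641, -2.0000, 1.0000)
after link 2: o_2 = (4.4641, -0.2679, 3.0000)

4.464 -0.268 3.000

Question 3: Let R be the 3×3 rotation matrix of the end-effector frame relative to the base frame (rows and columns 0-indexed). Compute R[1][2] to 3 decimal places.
0.500

End-effector z-axis (col 2 of R) = (-0.8660,0.5000,0.0000)
R[1][2] = 0.5000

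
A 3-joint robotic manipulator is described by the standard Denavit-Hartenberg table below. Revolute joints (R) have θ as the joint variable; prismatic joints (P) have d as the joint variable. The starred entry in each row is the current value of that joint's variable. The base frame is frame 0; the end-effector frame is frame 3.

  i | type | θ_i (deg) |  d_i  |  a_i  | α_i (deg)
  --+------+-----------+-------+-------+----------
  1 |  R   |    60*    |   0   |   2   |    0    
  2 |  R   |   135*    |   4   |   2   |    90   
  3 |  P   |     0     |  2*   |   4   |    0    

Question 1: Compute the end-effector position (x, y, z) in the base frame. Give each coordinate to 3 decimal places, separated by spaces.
after link 1: o_1 = (1.0000, 1.7321, 0.0000)
after link 2: o_2 = (-0.9319, 1.2144, 4.0000)
after link 3: o_3 = (-5.3132, 2.1110, 4.0000)

-5.313 2.111 4.000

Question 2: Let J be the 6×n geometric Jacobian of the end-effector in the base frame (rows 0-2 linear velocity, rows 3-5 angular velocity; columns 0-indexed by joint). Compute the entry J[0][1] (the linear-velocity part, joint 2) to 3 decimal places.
axis z_1 = (0.0000,0.0000,1.0000); lever o_n−o_1 = (-6.3132,0.3789,4.0000)
cross product → J_v[:, 1] = (-0.3789,-6.3132,0.0000)
J_ω[:, 1] = z_1
entry J[0][1] = -0.3789

-0.379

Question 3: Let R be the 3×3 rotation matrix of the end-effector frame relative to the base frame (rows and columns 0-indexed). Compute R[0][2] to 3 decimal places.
End-effector z-axis (col 2 of R) = (-0.2588,0.9659,0.0000)
R[0][2] = -0.2588

-0.259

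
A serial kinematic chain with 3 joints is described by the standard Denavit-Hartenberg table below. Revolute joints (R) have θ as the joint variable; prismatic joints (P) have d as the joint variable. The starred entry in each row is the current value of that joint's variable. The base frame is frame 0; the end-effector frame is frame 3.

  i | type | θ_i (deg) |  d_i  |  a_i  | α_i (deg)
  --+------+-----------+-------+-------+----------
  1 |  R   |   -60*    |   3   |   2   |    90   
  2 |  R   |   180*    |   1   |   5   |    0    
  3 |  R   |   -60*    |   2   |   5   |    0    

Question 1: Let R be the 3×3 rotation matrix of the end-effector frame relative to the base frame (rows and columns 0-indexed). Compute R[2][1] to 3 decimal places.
-0.500

End-effector y-axis (col 1 of R) = (-0.4330,0.7500,-0.5000)
R[2][1] = -0.5000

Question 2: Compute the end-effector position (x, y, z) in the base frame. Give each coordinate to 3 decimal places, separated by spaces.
-5.348 3.263 7.330

after link 1: o_1 = (1.0000, -1.7321, 3.0000)
after link 2: o_2 = (-2.3660, 2.0981, 3.0000)
after link 3: o_3 = (-5.3481, 3.2631, 7.3301)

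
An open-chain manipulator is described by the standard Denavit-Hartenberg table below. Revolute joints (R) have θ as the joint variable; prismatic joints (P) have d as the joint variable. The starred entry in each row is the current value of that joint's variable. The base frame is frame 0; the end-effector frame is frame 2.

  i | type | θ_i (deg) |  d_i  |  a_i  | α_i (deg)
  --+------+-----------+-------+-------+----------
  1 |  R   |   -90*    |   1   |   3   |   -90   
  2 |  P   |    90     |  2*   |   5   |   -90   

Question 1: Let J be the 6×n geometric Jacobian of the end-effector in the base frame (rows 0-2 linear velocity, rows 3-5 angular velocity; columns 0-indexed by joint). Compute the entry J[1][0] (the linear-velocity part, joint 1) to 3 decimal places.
axis z_0 = ẑ; lever o_n−o_0 = (2.0000,-3.0000,-4.0000)
cross product → J_v[:, 0] = (3.0000,2.0000,-0.0000)
J_ω[:, 0] = z_0
entry J[1][0] = 2.0000

2.000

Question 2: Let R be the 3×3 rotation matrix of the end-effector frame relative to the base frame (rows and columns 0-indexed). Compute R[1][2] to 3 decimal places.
1.000

End-effector z-axis (col 2 of R) = (0.0000,1.0000,-0.0000)
R[1][2] = 1.0000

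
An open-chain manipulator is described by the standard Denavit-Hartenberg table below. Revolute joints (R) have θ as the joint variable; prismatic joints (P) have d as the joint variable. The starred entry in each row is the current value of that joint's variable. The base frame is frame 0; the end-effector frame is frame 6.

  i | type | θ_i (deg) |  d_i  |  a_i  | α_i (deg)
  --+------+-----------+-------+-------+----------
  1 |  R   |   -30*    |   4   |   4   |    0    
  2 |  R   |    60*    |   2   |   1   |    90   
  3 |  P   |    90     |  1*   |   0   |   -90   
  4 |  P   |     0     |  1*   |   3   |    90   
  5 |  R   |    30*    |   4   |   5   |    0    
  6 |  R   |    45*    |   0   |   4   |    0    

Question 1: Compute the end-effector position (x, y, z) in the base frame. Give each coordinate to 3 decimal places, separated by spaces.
after link 1: o_1 = (3.4641, -2.0000, 4.0000)
after link 2: o_2 = (4.3301, -1.5000, 6.0000)
after link 3: o_3 = (4.8301, -2.3660, 6.0000)
after link 4: o_4 = (3.9641, -2.8660, 9.0000)
after link 5: o_5 = (3.7990, -7.5801, 13.3301)
after link 6: o_6 = (0.4530, -9.5120, 14.3654)

0.453 -9.512 14.365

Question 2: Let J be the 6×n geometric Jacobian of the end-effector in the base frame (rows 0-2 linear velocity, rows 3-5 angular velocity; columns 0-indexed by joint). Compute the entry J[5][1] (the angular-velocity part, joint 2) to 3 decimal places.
1.000

axis z_1 = (0.0000,0.0000,1.0000); lever o_n−o_1 = (-3.0111,-7.5120,10.3654)
cross product → J_v[:, 1] = (7.5120,-3.0111,0.0000)
J_ω[:, 1] = z_1
entry J[5][1] = 1.0000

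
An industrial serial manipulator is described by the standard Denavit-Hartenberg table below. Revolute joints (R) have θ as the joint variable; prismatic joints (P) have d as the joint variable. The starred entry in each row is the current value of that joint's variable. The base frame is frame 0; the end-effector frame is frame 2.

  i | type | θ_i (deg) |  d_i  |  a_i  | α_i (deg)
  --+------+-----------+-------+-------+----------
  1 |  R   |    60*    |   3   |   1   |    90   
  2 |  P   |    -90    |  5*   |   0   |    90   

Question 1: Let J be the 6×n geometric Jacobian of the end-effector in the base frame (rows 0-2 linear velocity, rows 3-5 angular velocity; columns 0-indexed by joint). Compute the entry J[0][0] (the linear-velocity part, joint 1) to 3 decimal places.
1.634

axis z_0 = ẑ; lever o_n−o_0 = (4.8301,-1.6340,3.0000)
cross product → J_v[:, 0] = (1.6340,4.8301,-0.0000)
J_ω[:, 0] = z_0
entry J[0][0] = 1.6340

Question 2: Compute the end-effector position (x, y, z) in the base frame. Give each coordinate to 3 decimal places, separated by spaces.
4.830 -1.634 3.000

after link 1: o_1 = (0.5000, 0.8660, 3.0000)
after link 2: o_2 = (4.8301, -1.6340, 3.0000)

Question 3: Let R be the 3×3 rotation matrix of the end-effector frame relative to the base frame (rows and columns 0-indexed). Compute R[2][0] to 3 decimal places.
End-effector x-axis (col 0 of R) = (0.0000,0.0000,-1.0000)
R[2][0] = -1.0000

-1.000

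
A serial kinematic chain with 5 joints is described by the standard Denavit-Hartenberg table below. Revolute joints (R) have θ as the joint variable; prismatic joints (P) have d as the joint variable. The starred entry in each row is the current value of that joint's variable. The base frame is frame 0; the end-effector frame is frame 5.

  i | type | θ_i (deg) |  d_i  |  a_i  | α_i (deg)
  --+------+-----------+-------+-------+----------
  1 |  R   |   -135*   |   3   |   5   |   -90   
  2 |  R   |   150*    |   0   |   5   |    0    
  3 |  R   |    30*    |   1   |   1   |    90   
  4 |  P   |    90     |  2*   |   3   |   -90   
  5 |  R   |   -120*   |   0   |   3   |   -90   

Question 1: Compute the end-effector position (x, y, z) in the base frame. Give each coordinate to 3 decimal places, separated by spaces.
2.001 -1.534 -4.098

after link 1: o_1 = (-3.5355, -3.5355, 3.0000)
after link 2: o_2 = (-0.4737, -0.4737, 0.5000)
after link 3: o_3 = (0.9405, -0.4737, 0.5000)
after link 4: o_4 = (3.0619, -2.5950, -1.5000)
after link 5: o_5 = (2.0012, -1.5343, -4.0981)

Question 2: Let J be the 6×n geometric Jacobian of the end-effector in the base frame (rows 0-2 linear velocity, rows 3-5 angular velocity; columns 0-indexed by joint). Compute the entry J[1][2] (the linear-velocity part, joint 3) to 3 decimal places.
3.251

axis z_2 = (0.7071,-0.7071,0.0000); lever o_n−o_2 = (2.4749,-1.0607,-4.5981)
cross product → J_v[:, 2] = (3.2513,3.2513,1.0000)
J_ω[:, 2] = z_2
entry J[1][2] = 3.2513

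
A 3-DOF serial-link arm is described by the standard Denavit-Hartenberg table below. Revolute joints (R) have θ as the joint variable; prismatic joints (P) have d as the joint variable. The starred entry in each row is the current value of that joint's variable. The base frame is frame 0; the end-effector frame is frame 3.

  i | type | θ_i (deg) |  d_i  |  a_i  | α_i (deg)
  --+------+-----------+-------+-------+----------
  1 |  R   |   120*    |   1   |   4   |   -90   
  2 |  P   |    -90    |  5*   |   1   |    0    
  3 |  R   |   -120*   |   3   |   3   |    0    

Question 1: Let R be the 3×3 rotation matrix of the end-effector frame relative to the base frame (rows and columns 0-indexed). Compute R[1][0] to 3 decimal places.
End-effector x-axis (col 0 of R) = (0.4330,-0.7500,-0.5000)
R[1][0] = -0.7500

-0.750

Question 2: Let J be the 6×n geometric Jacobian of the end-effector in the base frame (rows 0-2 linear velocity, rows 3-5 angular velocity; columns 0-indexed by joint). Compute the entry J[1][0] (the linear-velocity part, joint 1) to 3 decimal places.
-7.629

axis z_0 = ẑ; lever o_n−o_0 = (-7.6292,-2.7859,0.5000)
cross product → J_v[:, 0] = (2.7859,-7.6292,0.0000)
J_ω[:, 0] = z_0
entry J[1][0] = -7.6292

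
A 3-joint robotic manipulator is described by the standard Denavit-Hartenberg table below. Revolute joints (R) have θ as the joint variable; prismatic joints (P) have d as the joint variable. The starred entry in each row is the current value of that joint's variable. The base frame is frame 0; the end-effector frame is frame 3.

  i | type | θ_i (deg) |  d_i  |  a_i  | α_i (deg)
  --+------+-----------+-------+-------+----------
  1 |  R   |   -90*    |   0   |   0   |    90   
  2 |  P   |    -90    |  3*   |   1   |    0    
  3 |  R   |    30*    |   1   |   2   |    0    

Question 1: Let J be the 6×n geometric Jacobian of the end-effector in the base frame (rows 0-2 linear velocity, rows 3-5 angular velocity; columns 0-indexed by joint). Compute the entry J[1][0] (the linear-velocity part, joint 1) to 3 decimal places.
axis z_0 = ẑ; lever o_n−o_0 = (-4.0000,-1.0000,-2.7321)
cross product → J_v[:, 0] = (1.0000,-4.0000,0.0000)
J_ω[:, 0] = z_0
entry J[1][0] = -4.0000

-4.000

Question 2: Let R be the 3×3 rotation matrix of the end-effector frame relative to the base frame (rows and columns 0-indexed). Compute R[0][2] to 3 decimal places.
-1.000

End-effector z-axis (col 2 of R) = (-1.0000,-0.0000,0.0000)
R[0][2] = -1.0000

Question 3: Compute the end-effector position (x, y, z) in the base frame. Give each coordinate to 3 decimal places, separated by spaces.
after link 1: o_1 = (0.0000, 0.0000, 0.0000)
after link 2: o_2 = (-3.0000, -0.0000, -1.0000)
after link 3: o_3 = (-4.0000, -1.0000, -2.7321)

-4.000 -1.000 -2.732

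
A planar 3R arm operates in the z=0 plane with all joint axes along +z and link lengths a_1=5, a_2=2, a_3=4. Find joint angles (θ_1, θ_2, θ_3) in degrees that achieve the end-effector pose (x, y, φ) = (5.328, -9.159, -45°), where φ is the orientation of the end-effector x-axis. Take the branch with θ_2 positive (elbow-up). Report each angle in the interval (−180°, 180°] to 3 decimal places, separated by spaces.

wrist centre = target − a_3·(cos φ, sin φ) = (2.4996, -6.3306)
cos θ_2 = (46.3240−5²−2²)/(2·5·2) = 0.8662; θ_2 = 29.9799° (elbow-up)
β = atan2(-6.3306,2.4996) = -68.4538°; ψ = atan2(0.9994,6.7324) = 8.4436°
θ_1 = β − ψ = -76.8975°
θ_3 = φ − θ_1 − θ_2 = 1.9176° (wrapped to (-180°,180°])

-76.897 29.980 1.918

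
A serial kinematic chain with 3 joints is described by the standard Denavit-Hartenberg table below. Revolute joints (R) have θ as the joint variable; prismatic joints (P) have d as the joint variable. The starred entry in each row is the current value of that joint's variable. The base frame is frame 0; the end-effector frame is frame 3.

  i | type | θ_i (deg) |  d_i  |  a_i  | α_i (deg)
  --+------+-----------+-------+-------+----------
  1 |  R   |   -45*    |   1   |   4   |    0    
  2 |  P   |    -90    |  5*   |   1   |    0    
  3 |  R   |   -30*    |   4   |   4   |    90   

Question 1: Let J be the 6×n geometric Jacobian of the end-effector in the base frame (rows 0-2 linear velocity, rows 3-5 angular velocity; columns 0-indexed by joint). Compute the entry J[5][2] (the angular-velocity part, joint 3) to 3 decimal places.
1.000

axis z_2 = (0.0000,0.0000,1.0000); lever o_n−o_2 = (-3.8637,-1.0353,4.0000)
cross product → J_v[:, 2] = (1.0353,-3.8637,0.0000)
J_ω[:, 2] = z_2
entry J[5][2] = 1.0000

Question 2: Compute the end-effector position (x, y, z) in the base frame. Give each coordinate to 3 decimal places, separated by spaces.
-1.742 -4.571 10.000

after link 1: o_1 = (2.8284, -2.8284, 1.0000)
after link 2: o_2 = (2.1213, -3.5355, 6.0000)
after link 3: o_3 = (-1.7424, -4.5708, 10.0000)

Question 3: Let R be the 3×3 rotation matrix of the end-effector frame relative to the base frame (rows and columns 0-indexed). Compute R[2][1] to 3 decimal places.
End-effector y-axis (col 1 of R) = (0.0000,-0.0000,1.0000)
R[2][1] = 1.0000

1.000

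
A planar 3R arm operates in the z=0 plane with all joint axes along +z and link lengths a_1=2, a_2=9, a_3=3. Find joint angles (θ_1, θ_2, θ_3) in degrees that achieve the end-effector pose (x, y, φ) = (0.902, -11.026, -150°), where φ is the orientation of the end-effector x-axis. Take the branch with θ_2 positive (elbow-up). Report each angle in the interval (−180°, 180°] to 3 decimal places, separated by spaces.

-120.007 60.009 -90.002

wrist centre = target − a_3·(cos φ, sin φ) = (3.5001, -9.5260)
cos θ_2 = (102.9952−2²−9²)/(2·2·9) = 0.4999; θ_2 = 60.0088° (elbow-up)
β = atan2(-9.5260,3.5001) = -69.8255°; ψ = atan2(7.7949,6.4988) = 50.1813°
θ_1 = β − ψ = -120.0067°
θ_3 = φ − θ_1 − θ_2 = -90.0021° (wrapped to (-180°,180°])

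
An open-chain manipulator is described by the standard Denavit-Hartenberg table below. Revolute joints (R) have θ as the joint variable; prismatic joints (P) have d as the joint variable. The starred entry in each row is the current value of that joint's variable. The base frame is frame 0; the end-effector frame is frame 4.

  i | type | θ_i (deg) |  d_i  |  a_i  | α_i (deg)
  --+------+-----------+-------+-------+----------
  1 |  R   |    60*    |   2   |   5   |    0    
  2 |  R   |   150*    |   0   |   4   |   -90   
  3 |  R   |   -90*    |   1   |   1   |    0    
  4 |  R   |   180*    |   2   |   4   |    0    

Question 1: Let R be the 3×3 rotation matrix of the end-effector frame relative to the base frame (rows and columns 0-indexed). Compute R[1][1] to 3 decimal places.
End-effector y-axis (col 1 of R) = (0.8660,0.5000,-0.0000)
R[1][1] = 0.5000

0.500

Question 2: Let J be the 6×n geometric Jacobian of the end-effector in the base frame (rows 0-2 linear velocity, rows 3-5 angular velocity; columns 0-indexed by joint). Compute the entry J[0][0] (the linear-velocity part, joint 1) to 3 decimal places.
0.268

axis z_0 = ẑ; lever o_n−o_0 = (0.5359,-0.2679,-1.0000)
cross product → J_v[:, 0] = (0.2679,0.5359,-0.0000)
J_ω[:, 0] = z_0
entry J[0][0] = 0.2679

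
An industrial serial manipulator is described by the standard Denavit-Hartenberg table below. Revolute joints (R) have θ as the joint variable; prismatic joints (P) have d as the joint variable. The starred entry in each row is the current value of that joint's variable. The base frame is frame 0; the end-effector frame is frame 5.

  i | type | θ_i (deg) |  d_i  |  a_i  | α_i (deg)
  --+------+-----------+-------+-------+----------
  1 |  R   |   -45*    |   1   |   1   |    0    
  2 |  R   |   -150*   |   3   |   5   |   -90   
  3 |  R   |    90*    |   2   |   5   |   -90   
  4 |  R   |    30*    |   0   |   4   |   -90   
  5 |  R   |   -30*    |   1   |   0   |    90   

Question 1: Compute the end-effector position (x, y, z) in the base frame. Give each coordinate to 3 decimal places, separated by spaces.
-3.898 1.424 -3.964

after link 1: o_1 = (0.7071, -0.7071, 1.0000)
after link 2: o_2 = (-4.1225, 0.5870, 4.0000)
after link 3: o_3 = (-4.6402, -1.3449, -1.0000)
after link 4: o_4 = (-4.1225, 0.5870, -4.4641)
after link 5: o_5 = (-3.8984, 1.4235, -3.9641)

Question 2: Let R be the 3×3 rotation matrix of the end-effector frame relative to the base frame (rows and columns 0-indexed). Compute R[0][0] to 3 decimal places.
End-effector x-axis (col 0 of R) = (0.5950,0.2888,-0.7500)
R[0][0] = 0.5950

0.595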